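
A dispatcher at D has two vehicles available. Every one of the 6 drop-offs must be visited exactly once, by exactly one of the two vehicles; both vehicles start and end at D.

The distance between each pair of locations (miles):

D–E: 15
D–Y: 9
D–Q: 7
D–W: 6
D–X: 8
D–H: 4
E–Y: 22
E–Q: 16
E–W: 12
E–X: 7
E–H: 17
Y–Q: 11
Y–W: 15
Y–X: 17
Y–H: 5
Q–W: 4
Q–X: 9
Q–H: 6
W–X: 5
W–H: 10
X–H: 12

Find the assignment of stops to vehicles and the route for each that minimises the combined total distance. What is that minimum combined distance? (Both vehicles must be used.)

Check every non-empty split of the stops between the two vehicles; for each half take its own optimal tour:
  {E} + {Y, Q, W, X, H}: 30 + 37 = 67
  {Y} + {E, Q, W, X, H}: 18 + 41 = 59
  {E, Y} + {Q, W, X, H}: 46 + 27 = 73
  {Q} + {E, Y, W, X, H}: 14 + 49 = 63
  {E, Q} + {Y, W, X, H}: 38 + 37 = 75
  {Y, Q} + {E, W, X, H}: 27 + 39 = 66
  … (31 splits in total)
  {E, Q, W, X} + {Y, H}: 38 + 18 = 56  ← best
Best: vehicle 1 D → E → X → W → Q → D = 38; vehicle 2 D → Y → H → D = 18; combined 56.

Minimum combined distance: 56 miles.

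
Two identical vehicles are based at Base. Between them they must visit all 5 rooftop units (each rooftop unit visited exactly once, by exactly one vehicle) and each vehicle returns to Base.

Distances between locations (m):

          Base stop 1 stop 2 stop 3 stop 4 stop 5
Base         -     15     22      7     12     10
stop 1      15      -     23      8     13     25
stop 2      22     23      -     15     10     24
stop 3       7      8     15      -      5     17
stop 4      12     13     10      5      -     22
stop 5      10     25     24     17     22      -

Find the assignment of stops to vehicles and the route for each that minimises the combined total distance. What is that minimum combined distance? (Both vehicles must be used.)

There are 2^4 − 1 = 15 ways to divide the 5 stops into two non-empty groups. For each, the best each vehicle can do is its own shortest tour through its group:
  {stop 1} + {stop 2, stop 3, stop 4, stop 5}: 30 + 56 = 86
  {stop 2} + {stop 1, stop 3, stop 4, stop 5}: 44 + 60 = 104
  {stop 1, stop 2} + {stop 3, stop 4, stop 5}: 60 + 44 = 104
  {stop 3} + {stop 1, stop 2, stop 4, stop 5}: 14 + 72 = 86
  {stop 1, stop 3} + {stop 2, stop 4, stop 5}: 30 + 56 = 86
  {stop 2, stop 3} + {stop 1, stop 4, stop 5}: 44 + 60 = 104
  … (15 splits in total)
  {stop 1, stop 2, stop 3, stop 4} + {stop 5}: 60 + 20 = 80  ← best
Best: vehicle 1 Base → stop 1 → stop 2 → stop 4 → stop 3 → Base = 60; vehicle 2 Base → stop 5 → Base = 20; combined 80.

Minimum combined distance: 80 m.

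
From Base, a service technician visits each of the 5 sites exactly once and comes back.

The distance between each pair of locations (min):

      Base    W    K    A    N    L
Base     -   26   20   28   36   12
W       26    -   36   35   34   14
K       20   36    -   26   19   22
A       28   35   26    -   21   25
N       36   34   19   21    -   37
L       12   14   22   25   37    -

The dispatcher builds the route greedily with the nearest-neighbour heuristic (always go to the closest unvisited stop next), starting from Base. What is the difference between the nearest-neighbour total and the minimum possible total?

The nearest-neighbour route is 12 min longer than optimal.

From Base: L=12, K=20, W=26, A=28, N=36 → choose L (12).
From L: W=14, K=22, A=25, N=37 → choose W (14).
From W: N=34, A=35, K=36 → choose N (34).
From N: K=19, A=21 → choose K (19).
From K: A=26 → choose A (26).
NN route Base → L → W → N → K → A → Base costs 133.
Optimal: Base → K → N → A → W → L → Base costs 121 (by enumerating all 60 distinct tours).
Excess = 133 − 121 = 12.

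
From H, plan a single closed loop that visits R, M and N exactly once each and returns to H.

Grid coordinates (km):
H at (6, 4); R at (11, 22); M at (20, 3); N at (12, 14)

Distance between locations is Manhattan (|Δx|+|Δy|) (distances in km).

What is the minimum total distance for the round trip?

With 3 stops there are 3!/2 = 3 distinct round trips (a route and its reverse cost the same).
H → R → M → N → H: 23+28+19+16 = 86
H → R → N → M → H: 23+9+19+15 = 66
H → M → R → N → H: 15+28+9+16 = 68
The minimum is 66.
One optimal route: H → R → N → M → H (or its reverse).

Minimum total distance: 66 km.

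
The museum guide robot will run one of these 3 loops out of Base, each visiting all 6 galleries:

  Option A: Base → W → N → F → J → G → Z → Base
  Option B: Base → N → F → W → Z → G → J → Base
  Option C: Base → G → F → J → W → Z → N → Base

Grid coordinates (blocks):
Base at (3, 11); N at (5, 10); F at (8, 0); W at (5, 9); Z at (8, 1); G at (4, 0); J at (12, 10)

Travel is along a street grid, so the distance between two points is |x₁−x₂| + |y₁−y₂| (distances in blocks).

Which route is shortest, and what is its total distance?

Option A: 4 + 1 + 13 + 14 + 18 + 5 + 15 = 70
Option B: 3 + 13 + 12 + 11 + 5 + 18 + 10 = 72
Option C: 12 + 4 + 14 + 8 + 11 + 12 + 3 = 64

64 blocks — Option C is the shortest.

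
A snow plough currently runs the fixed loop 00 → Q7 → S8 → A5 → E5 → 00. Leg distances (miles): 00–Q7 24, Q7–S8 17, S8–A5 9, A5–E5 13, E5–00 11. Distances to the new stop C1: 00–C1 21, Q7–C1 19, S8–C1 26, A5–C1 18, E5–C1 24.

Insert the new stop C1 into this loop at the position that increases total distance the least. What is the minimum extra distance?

Insertion cost between consecutive stops i–j is d(i,C1) + d(C1,j) − d(i,j):
  between 00 and Q7: 21 + 19 − 24 = 16
  between Q7 and S8: 19 + 26 − 17 = 28
  between S8 and A5: 26 + 18 − 9 = 35
  between A5 and E5: 18 + 24 − 13 = 29
  between E5 and 00: 24 + 21 − 11 = 34
Cheapest insertion is between 00 and Q7, adding 16.
New total = 74 + 16 = 90.

Minimum extra distance: 16 miles, inserting C1 between 00 and Q7.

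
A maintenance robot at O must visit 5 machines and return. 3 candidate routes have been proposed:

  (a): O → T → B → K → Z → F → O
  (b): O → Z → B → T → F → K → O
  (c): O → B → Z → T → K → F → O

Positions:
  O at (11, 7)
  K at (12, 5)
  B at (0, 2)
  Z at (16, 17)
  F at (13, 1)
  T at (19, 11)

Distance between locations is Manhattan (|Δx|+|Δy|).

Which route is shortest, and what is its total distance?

(a): 12 + 28 + 15 + 16 + 19 + 8 = 98
(b): 15 + 31 + 28 + 16 + 5 + 3 = 98
(c): 16 + 31 + 9 + 13 + 5 + 8 = 82

82 — (c) is the shortest.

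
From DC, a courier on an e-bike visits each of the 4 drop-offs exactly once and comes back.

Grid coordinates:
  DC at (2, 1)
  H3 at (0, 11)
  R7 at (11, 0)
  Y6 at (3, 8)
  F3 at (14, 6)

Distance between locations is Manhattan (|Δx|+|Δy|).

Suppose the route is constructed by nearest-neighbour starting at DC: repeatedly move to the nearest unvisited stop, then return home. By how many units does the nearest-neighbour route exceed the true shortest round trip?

DC: Y6=8, R7=10, H3=12, F3=17 ⇒ Y6
Y6: H3=6, F3=13, R7=16 ⇒ H3
H3: F3=19, R7=22 ⇒ F3
F3: R7=9 ⇒ R7
NN route DC → Y6 → H3 → F3 → R7 → DC costs 52.
Optimal: DC → H3 → Y6 → F3 → R7 → DC costs 50 (by enumerating all 12 distinct tours).
Excess = 52 − 50 = 2.

The nearest-neighbour route is 2 longer than optimal.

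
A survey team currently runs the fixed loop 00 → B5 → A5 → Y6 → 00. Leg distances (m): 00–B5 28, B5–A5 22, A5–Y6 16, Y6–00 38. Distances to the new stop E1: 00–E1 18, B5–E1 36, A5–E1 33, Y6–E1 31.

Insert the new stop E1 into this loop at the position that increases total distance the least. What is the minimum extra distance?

Minimum extra distance: 11 m, inserting E1 between Y6 and 00.

Insertion cost between consecutive stops i–j is d(i,E1) + d(E1,j) − d(i,j):
  between 00 and B5: 18 + 36 − 28 = 26
  between B5 and A5: 36 + 33 − 22 = 47
  between A5 and Y6: 33 + 31 − 16 = 48
  between Y6 and 00: 31 + 18 − 38 = 11
Cheapest insertion is between Y6 and 00, adding 11.
New total = 104 + 11 = 115.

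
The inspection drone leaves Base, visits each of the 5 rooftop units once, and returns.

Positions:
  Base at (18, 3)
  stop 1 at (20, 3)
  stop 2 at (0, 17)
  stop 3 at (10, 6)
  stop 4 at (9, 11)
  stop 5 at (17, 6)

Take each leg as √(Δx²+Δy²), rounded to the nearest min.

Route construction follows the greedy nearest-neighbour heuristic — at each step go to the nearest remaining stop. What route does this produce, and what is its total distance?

At Base the remaining stops are stop 1 2, stop 5 3, stop 3 9, stop 4 12, stop 2 23; go to stop 1.
At stop 1 the remaining stops are stop 5 4, stop 3 10, stop 4 14, stop 2 24; go to stop 5.
At stop 5 the remaining stops are stop 3 7, stop 4 9, stop 2 20; go to stop 3.
At stop 3 the remaining stops are stop 4 5, stop 2 15; go to stop 4.
At stop 4 the remaining stops are stop 2 11; go to stop 2.
Return stop 2→Base: 23.
Total = 2 + 4 + 7 + 5 + 11 + 23 = 52.

Nearest-neighbour total = 52 min; route Base → stop 1 → stop 5 → stop 3 → stop 4 → stop 2 → Base.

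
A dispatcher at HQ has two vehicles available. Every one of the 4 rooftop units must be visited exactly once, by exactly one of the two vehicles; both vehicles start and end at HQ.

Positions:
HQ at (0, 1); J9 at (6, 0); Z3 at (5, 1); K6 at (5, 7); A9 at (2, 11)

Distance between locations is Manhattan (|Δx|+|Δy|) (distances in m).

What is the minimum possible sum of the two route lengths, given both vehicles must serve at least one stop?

There are 2^3 − 1 = 7 ways to divide the 4 stops into two non-empty groups. For each, the best each vehicle can do is its own shortest tour through its group:
  {J9} + {Z3, K6, A9}: 14 + 30 = 44
  {Z3} + {J9, K6, A9}: 10 + 34 = 44
  {J9, Z3} + {K6, A9}: 14 + 30 = 44
  {K6} + {J9, Z3, A9}: 22 + 34 = 56
  {J9, K6} + {Z3, A9}: 26 + 30 = 56
  {Z3, K6} + {J9, A9}: 22 + 34 = 56
  … (7 splits in total)
Best: vehicle 1 HQ → J9 → HQ = 14; vehicle 2 HQ → Z3 → K6 → A9 → HQ = 30; combined 44.

44 m — the smallest possible combined total.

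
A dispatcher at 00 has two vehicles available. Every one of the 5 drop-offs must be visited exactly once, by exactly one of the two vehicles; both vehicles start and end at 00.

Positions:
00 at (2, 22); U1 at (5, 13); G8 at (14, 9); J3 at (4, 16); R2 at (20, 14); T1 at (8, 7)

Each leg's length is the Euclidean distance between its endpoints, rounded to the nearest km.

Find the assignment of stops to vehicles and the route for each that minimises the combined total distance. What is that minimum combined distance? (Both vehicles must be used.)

62 km — the smallest possible combined total.

Check every non-empty split of the stops between the two vehicles; for each half take its own optimal tour:
  {U1} + {G8, J3, R2, T1}: 18 + 50 = 68
  {G8} + {U1, J3, R2, T1}: 36 + 50 = 86
  {U1, G8} + {J3, R2, T1}: 37 + 50 = 87
  {J3} + {U1, G8, R2, T1}: 12 + 50 = 62
  {U1, J3} + {G8, R2, T1}: 18 + 50 = 68
  {G8, J3} + {U1, R2, T1}: 36 + 50 = 86
  … (15 splits in total)
Best: vehicle 1 00 → J3 → 00 = 12; vehicle 2 00 → U1 → T1 → G8 → R2 → 00 = 50; combined 62.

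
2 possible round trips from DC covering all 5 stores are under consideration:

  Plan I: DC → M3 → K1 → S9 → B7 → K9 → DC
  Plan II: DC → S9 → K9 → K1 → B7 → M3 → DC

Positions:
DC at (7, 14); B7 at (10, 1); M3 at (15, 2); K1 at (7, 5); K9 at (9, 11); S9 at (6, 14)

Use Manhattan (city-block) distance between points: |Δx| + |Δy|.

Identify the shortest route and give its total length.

48 — Plan II is the shortest.

Plan I: 20 + 11 + 10 + 17 + 11 + 5 = 74
Plan II: 1 + 6 + 8 + 7 + 6 + 20 = 48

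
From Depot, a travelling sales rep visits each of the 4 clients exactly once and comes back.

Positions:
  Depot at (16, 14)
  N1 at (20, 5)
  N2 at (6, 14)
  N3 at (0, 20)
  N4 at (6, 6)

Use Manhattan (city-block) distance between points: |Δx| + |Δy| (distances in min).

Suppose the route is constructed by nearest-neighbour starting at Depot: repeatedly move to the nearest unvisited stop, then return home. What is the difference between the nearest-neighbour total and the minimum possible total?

Depot: N2=10, N1=13, N4=18, N3=22 ⇒ N2
N2: N4=8, N3=12, N1=23 ⇒ N4
N4: N1=15, N3=20 ⇒ N1
N1: N3=35 ⇒ N3
NN route Depot → N2 → N4 → N1 → N3 → Depot costs 90.
Optimal: Depot → N1 → N4 → N2 → N3 → Depot costs 70 (by enumerating all 12 distinct tours).
Excess = 90 − 70 = 20.

The nearest-neighbour route is 20 min longer than optimal.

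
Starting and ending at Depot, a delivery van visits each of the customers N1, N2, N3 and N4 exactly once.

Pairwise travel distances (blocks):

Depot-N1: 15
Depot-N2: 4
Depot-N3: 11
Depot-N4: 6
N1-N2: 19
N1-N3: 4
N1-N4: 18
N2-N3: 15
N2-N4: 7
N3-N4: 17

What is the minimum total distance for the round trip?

44 blocks — the shortest possible round trip.

There are 12 distinct closed tours to check (reversals are equivalent).
Depot-N1-N2-N3-N4-Depot: 15+19+15+17+6 = 72
Depot-N1-N2-N4-N3-Depot: 15+19+7+17+11 = 69
Depot-N1-N3-N2-N4-Depot: 15+4+15+7+6 = 47
Depot-N1-N3-N4-N2-Depot: 15+4+17+7+4 = 47
Depot-N1-N4-N2-N3-Depot: 15+18+7+15+11 = 66
Depot-N1-N4-N3-N2-Depot: 15+18+17+15+4 = 69
Depot-N2-N1-N3-N4-Depot: 4+19+4+17+6 = 50
Depot-N2-N1-N4-N3-Depot: 4+19+18+17+11 = 69
Depot-N2-N3-N1-N4-Depot: 4+15+4+18+6 = 47
Depot-N2-N4-N1-N3-Depot: 4+7+18+4+11 = 44
Depot-N3-N1-N2-N4-Depot: 11+4+19+7+6 = 47
Depot-N3-N2-N1-N4-Depot: 11+15+19+18+6 = 69
The minimum is 44.
One optimal route: Depot → N2 → N4 → N1 → N3 → Depot (or its reverse).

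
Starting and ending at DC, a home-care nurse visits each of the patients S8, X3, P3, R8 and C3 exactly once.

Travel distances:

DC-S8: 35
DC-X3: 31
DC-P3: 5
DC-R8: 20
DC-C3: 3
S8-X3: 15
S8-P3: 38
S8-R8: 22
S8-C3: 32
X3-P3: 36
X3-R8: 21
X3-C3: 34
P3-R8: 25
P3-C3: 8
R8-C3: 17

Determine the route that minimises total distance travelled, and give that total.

Minimum total distance: 98.

DC - S8 - X3 - P3 - R8 - C3 - DC: 35+15+36+25+17+3 = 131
DC - S8 - X3 - P3 - C3 - R8 - DC: 35+15+36+8+17+20 = 131
DC - S8 - X3 - R8 - P3 - C3 - DC: 35+15+21+25+8+3 = 107
DC - S8 - X3 - R8 - C3 - P3 - DC: 35+15+21+17+8+5 = 101
DC - S8 - X3 - C3 - P3 - R8 - DC: 35+15+34+8+25+20 = 137
DC - S8 - X3 - C3 - R8 - P3 - DC: 35+15+34+17+25+5 = 131
DC - S8 - P3 - X3 - R8 - C3 - DC: 35+38+36+21+17+3 = 150
DC - S8 - P3 - X3 - C3 - R8 - DC: 35+38+36+34+17+20 = 180
DC - S8 - P3 - R8 - X3 - C3 - DC: 35+38+25+21+34+3 = 156
DC - S8 - P3 - R8 - C3 - X3 - DC: 35+38+25+17+34+31 = 180
DC - S8 - P3 - C3 - X3 - R8 - DC: 35+38+8+34+21+20 = 156
DC - S8 - P3 - C3 - R8 - X3 - DC: 35+38+8+17+21+31 = 150
DC - S8 - R8 - X3 - P3 - C3 - DC: 35+22+21+36+8+3 = 125
DC - S8 - R8 - X3 - C3 - P3 - DC: 35+22+21+34+8+5 = 125
… (46 more)
DC - X3 - S8 - R8 - C3 - P3 - DC: 31+15+22+17+8+5 = 98  ← best
The minimum is 98.
One optimal route: DC → X3 → S8 → R8 → C3 → P3 → DC (or its reverse).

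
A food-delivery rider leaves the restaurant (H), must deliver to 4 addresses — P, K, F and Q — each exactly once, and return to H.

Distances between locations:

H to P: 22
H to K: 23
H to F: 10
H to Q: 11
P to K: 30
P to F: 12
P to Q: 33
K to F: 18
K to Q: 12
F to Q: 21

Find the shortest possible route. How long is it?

There are 12 distinct closed tours to check (reversals are equivalent).
H → P → K → F → Q → H: 22+30+18+21+11 = 102
H → P → K → Q → F → H: 22+30+12+21+10 = 95
H → P → F → K → Q → H: 22+12+18+12+11 = 75
H → P → F → Q → K → H: 22+12+21+12+23 = 90
H → P → Q → K → F → H: 22+33+12+18+10 = 95
H → P → Q → F → K → H: 22+33+21+18+23 = 117
H → K → P → F → Q → H: 23+30+12+21+11 = 97
H → K → P → Q → F → H: 23+30+33+21+10 = 117
H → K → F → P → Q → H: 23+18+12+33+11 = 97
H → K → Q → P → F → H: 23+12+33+12+10 = 90
H → F → P → K → Q → H: 10+12+30+12+11 = 75
H → F → K → P → Q → H: 10+18+30+33+11 = 102
The minimum is 75.
One optimal route: H → P → F → K → Q → H (or its reverse).

Minimum total distance: 75.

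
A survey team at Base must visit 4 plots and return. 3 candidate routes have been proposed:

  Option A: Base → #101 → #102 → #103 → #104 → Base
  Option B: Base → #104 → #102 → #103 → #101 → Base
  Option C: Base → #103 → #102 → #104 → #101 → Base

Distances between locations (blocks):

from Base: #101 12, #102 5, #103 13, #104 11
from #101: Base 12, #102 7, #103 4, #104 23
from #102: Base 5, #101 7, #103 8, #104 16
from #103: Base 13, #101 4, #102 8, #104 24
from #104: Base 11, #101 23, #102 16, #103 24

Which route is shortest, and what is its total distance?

51 blocks — Option B is the shortest.

Option A: 12 + 7 + 8 + 24 + 11 = 62
Option B: 11 + 16 + 8 + 4 + 12 = 51
Option C: 13 + 8 + 16 + 23 + 12 = 72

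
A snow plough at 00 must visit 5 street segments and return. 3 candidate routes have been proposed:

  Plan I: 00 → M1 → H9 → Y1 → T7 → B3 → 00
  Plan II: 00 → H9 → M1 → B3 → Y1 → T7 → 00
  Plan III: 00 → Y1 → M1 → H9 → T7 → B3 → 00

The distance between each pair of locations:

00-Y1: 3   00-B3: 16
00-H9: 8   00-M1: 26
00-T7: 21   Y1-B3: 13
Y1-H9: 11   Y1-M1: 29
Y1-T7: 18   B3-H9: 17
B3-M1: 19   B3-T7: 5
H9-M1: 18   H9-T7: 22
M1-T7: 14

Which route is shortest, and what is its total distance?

Plan I: 26 + 18 + 11 + 18 + 5 + 16 = 94
Plan II: 8 + 18 + 19 + 13 + 18 + 21 = 97
Plan III: 3 + 29 + 18 + 22 + 5 + 16 = 93

93 — Plan III is the shortest.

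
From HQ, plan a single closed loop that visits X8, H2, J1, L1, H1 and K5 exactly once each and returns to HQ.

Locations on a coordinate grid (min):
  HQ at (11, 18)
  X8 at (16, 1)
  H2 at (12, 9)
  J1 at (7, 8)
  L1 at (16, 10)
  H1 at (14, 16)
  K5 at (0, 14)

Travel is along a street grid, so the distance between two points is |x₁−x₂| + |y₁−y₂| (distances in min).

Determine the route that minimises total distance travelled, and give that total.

Minimum total distance: 68 min.

With 6 stops there are 6!/2 = 360 distinct round trips (a route and its reverse cost the same).
HQ→X8→H2→J1→L1→H1→K5→HQ: 22+12+6+11+8+16+15 = 90
HQ→X8→H2→J1→L1→K5→H1→HQ: 22+12+6+11+20+16+5 = 92
HQ→X8→H2→J1→H1→L1→K5→HQ: 22+12+6+15+8+20+15 = 98
HQ→X8→H2→J1→H1→K5→L1→HQ: 22+12+6+15+16+20+13 = 104
HQ→X8→H2→J1→K5→L1→H1→HQ: 22+12+6+13+20+8+5 = 86
HQ→X8→H2→J1→K5→H1→L1→HQ: 22+12+6+13+16+8+13 = 90
HQ→X8→H2→L1→J1→H1→K5→HQ: 22+12+5+11+15+16+15 = 96
HQ→X8→H2→L1→J1→K5→H1→HQ: 22+12+5+11+13+16+5 = 84
… (352 more)
HQ→H1→L1→X8→H2→J1→K5→HQ: 5+8+9+12+6+13+15 = 68  ← best
The minimum is 68.
One optimal route: HQ → H1 → L1 → X8 → H2 → J1 → K5 → HQ (or its reverse).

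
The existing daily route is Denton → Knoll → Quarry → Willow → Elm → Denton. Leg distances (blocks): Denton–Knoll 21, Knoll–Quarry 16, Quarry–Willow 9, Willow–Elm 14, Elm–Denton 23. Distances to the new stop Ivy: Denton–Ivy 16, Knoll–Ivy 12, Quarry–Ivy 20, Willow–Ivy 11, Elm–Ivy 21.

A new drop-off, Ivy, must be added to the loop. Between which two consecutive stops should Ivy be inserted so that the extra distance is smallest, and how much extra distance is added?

+7 blocks — insert Ivy between Denton and Knoll.

Insertion cost between consecutive stops i–j is d(i,Ivy) + d(Ivy,j) − d(i,j):
  between Denton and Knoll: 16 + 12 − 21 = 7
  between Knoll and Quarry: 12 + 20 − 16 = 16
  between Quarry and Willow: 20 + 11 − 9 = 22
  between Willow and Elm: 11 + 21 − 14 = 18
  between Elm and Denton: 21 + 16 − 23 = 14
Cheapest insertion is between Denton and Knoll, adding 7.
New total = 83 + 7 = 90.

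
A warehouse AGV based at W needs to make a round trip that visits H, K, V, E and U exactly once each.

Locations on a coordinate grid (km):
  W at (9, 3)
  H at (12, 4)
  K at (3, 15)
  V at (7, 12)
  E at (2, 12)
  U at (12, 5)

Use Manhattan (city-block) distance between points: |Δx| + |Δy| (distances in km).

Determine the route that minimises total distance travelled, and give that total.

44 km — the shortest possible round trip.

There are 60 distinct closed tours to check (reversals are equivalent).
W-H-K-V-E-U-W: 4+20+7+5+17+5 = 58
W-H-K-V-U-E-W: 4+20+7+12+17+16 = 76
W-H-K-E-V-U-W: 4+20+4+5+12+5 = 50
W-H-K-E-U-V-W: 4+20+4+17+12+11 = 68
W-H-K-U-V-E-W: 4+20+19+12+5+16 = 76
W-H-K-U-E-V-W: 4+20+19+17+5+11 = 76
W-H-V-K-E-U-W: 4+13+7+4+17+5 = 50
W-H-V-K-U-E-W: 4+13+7+19+17+16 = 76
W-H-V-E-K-U-W: 4+13+5+4+19+5 = 50
W-H-V-E-U-K-W: 4+13+5+17+19+18 = 76
W-H-V-U-K-E-W: 4+13+12+19+4+16 = 68
W-H-V-U-E-K-W: 4+13+12+17+4+18 = 68
W-H-E-K-V-U-W: 4+18+4+7+12+5 = 50
W-H-E-K-U-V-W: 4+18+4+19+12+11 = 68
… (46 more)
W-H-U-K-E-V-W: 4+1+19+4+5+11 = 44  ← best
The minimum is 44.
One optimal route: W → H → U → K → E → V → W (or its reverse).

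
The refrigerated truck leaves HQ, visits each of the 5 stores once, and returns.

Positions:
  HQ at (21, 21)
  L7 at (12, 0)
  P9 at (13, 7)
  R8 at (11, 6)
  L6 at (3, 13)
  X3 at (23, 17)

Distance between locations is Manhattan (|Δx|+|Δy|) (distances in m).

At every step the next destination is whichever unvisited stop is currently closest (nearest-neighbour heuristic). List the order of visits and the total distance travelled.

Total distance 84 m via the nearest-neighbour route HQ → X3 → P9 → R8 → L7 → L6 → HQ.

At HQ the remaining stops are X3 6, P9 22, R8 25, L6 26, L7 30; go to X3.
At X3 the remaining stops are P9 20, R8 23, L6 24, L7 28; go to P9.
At P9 the remaining stops are R8 3, L7 8, L6 16; go to R8.
At R8 the remaining stops are L7 7, L6 15; go to L7.
At L7 the remaining stops are L6 22; go to L6.
Return L6→HQ: 26.
Total = 6 + 20 + 3 + 7 + 22 + 26 = 84.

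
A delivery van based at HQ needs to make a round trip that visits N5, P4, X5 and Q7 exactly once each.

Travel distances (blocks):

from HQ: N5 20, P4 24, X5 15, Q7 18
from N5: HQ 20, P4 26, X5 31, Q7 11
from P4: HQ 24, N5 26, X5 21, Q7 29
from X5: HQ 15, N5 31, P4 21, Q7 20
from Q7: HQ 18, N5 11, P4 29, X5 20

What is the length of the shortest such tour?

There are 12 distinct closed tours to check (reversals are equivalent).
HQ→N5→P4→X5→Q7→HQ: 20+26+21+20+18 = 105
HQ→N5→P4→Q7→X5→HQ: 20+26+29+20+15 = 110
HQ→N5→X5→P4→Q7→HQ: 20+31+21+29+18 = 119
HQ→N5→X5→Q7→P4→HQ: 20+31+20+29+24 = 124
HQ→N5→Q7→P4→X5→HQ: 20+11+29+21+15 = 96
HQ→N5→Q7→X5→P4→HQ: 20+11+20+21+24 = 96
HQ→P4→N5→X5→Q7→HQ: 24+26+31+20+18 = 119
HQ→P4→N5→Q7→X5→HQ: 24+26+11+20+15 = 96
HQ→P4→X5→N5→Q7→HQ: 24+21+31+11+18 = 105
HQ→P4→Q7→N5→X5→HQ: 24+29+11+31+15 = 110
HQ→X5→N5→P4→Q7→HQ: 15+31+26+29+18 = 119
HQ→X5→P4→N5→Q7→HQ: 15+21+26+11+18 = 91
The minimum is 91.
One optimal route: HQ → X5 → P4 → N5 → Q7 → HQ (or its reverse).

Shortest round trip = 91 blocks.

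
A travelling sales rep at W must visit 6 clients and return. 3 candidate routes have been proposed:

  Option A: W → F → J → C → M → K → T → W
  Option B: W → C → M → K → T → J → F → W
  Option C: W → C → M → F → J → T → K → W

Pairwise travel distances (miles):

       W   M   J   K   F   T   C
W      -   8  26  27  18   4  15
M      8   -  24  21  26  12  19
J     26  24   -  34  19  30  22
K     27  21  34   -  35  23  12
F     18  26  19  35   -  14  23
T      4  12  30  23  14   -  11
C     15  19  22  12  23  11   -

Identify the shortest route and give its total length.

Option A: 18 + 19 + 22 + 19 + 21 + 23 + 4 = 126
Option B: 15 + 19 + 21 + 23 + 30 + 19 + 18 = 145
Option C: 15 + 19 + 26 + 19 + 30 + 23 + 27 = 159

Shortest is Option A, total 126 miles.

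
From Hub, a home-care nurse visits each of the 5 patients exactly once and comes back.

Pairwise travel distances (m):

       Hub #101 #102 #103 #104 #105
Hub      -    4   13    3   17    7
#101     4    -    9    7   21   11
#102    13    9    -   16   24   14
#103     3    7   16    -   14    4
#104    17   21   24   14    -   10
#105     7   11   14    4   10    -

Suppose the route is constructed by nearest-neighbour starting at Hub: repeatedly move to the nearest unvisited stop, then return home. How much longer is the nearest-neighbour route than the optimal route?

Hub: #103=3, #101=4, #105=7, #102=13, #104=17 ⇒ #103
#103: #105=4, #101=7, #104=14, #102=16 ⇒ #105
#105: #104=10, #101=11, #102=14 ⇒ #104
#104: #101=21, #102=24 ⇒ #101
#101: #102=9 ⇒ #102
NN route Hub → #103 → #105 → #104 → #101 → #102 → Hub costs 60.
Optimal: Hub → #101 → #102 → #104 → #105 → #103 → Hub costs 54 (by enumerating all 60 distinct tours).
Excess = 60 − 54 = 6.

Excess over optimum: 6 m.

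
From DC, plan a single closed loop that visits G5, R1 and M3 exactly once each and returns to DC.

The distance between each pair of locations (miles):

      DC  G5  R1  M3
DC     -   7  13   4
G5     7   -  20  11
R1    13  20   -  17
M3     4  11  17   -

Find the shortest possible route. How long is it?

DC → G5 → R1 → M3 → DC: 7+20+17+4 = 48
DC → G5 → M3 → R1 → DC: 7+11+17+13 = 48
DC → R1 → G5 → M3 → DC: 13+20+11+4 = 48
The minimum is 48.
One optimal route: DC → G5 → R1 → M3 → DC (or its reverse).

Minimum total distance: 48 miles.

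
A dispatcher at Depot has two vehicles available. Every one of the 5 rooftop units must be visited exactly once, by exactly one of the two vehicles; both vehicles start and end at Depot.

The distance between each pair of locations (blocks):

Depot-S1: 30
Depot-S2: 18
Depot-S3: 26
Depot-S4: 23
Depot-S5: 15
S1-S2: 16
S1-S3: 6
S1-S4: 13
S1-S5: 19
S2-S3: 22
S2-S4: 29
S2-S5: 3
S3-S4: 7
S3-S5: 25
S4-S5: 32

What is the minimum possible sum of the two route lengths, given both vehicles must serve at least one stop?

Try each way of splitting the stops between the two vehicles (each non-empty) and, for each split, find the best tour for each vehicle:
  {S1} + {S2, S3, S4, S5}: 60 + 70 = 130
  {S2} + {S1, S3, S4, S5}: 36 + 70 = 106
  {S1, S2} + {S3, S4, S5}: 64 + 70 = 134
  {S3} + {S1, S2, S4, S5}: 52 + 70 = 122
  {S1, S3} + {S2, S4, S5}: 62 + 70 = 132
  {S2, S3} + {S1, S4, S5}: 66 + 70 = 136
  … (15 splits in total)
  {S1, S2, S3, S4} + {S5}: 70 + 30 = 100  ← best
Best: vehicle 1 Depot → S2 → S1 → S3 → S4 → Depot = 70; vehicle 2 Depot → S5 → Depot = 30; combined 100.

Minimum combined distance: 100 blocks.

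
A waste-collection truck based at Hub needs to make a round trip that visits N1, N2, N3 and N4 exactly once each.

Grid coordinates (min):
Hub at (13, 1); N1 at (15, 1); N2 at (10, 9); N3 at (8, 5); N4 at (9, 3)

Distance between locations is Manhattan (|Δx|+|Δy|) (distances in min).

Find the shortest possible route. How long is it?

There are 12 distinct closed tours to check (reversals are equivalent).
Hub→N1→N2→N3→N4→Hub: 2+13+6+3+6 = 30
Hub→N1→N2→N4→N3→Hub: 2+13+7+3+9 = 34
Hub→N1→N3→N2→N4→Hub: 2+11+6+7+6 = 32
Hub→N1→N3→N4→N2→Hub: 2+11+3+7+11 = 34
Hub→N1→N4→N2→N3→Hub: 2+8+7+6+9 = 32
Hub→N1→N4→N3→N2→Hub: 2+8+3+6+11 = 30
Hub→N2→N1→N3→N4→Hub: 11+13+11+3+6 = 44
Hub→N2→N1→N4→N3→Hub: 11+13+8+3+9 = 44
Hub→N2→N3→N1→N4→Hub: 11+6+11+8+6 = 42
Hub→N2→N4→N1→N3→Hub: 11+7+8+11+9 = 46
Hub→N3→N1→N2→N4→Hub: 9+11+13+7+6 = 46
Hub→N3→N2→N1→N4→Hub: 9+6+13+8+6 = 42
The minimum is 30.
One optimal route: Hub → N1 → N2 → N3 → N4 → Hub (or its reverse).

30 min — the shortest possible round trip.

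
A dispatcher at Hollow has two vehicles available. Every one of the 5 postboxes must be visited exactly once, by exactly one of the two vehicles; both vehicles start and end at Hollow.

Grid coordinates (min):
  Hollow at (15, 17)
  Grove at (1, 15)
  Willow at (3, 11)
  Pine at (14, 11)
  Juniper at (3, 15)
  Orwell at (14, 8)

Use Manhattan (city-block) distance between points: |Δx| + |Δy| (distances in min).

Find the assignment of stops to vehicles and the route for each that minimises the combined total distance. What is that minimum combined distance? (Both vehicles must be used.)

Minimum combined distance: 60 min.

There are 2^4 − 1 = 15 ways to divide the 5 stops into two non-empty groups. For each, the best each vehicle can do is its own shortest tour through its group:
  {Grove} + {Willow, Pine, Juniper, Orwell}: 32 + 42 = 74
  {Willow} + {Grove, Pine, Juniper, Orwell}: 36 + 46 = 82
  {Grove, Willow} + {Pine, Juniper, Orwell}: 40 + 42 = 82
  {Pine} + {Grove, Willow, Juniper, Orwell}: 14 + 46 = 60
  {Grove, Pine} + {Willow, Juniper, Orwell}: 40 + 42 = 82
  {Willow, Pine} + {Grove, Juniper, Orwell}: 36 + 46 = 82
  … (15 splits in total)
Best: vehicle 1 Hollow → Pine → Hollow = 14; vehicle 2 Hollow → Grove → Juniper → Willow → Orwell → Hollow = 46; combined 60.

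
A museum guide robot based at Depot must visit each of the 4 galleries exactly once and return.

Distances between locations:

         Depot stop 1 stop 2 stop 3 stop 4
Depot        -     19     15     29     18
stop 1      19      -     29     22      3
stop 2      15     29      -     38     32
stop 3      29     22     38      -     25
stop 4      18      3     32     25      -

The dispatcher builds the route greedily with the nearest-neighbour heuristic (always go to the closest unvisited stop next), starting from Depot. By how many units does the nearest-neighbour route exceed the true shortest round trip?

From Depot: stop 2=15, stop 4=18, stop 1=19, stop 3=29 → choose stop 2 (15).
From stop 2: stop 1=29, stop 4=32, stop 3=38 → choose stop 1 (29).
From stop 1: stop 4=3, stop 3=22 → choose stop 4 (3).
From stop 4: stop 3=25 → choose stop 3 (25).
NN route Depot → stop 2 → stop 1 → stop 4 → stop 3 → Depot costs 101.
Optimal: Depot → stop 2 → stop 3 → stop 1 → stop 4 → Depot costs 96 (by enumerating all 12 distinct tours).
Excess = 101 − 96 = 5.

5 longer than the optimal tour.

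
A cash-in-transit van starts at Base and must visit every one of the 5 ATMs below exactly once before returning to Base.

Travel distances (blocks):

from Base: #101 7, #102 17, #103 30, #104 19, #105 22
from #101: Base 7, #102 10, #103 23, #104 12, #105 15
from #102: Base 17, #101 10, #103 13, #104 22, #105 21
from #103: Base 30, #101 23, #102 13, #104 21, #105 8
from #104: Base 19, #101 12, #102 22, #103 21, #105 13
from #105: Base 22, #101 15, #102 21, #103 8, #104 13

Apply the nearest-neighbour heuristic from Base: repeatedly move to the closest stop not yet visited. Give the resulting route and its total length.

Base → [#101:7 / #102:17 / #104:19 / #105:22 / #103:30] → #101 (7)
#101 → [#102:10 / #104:12 / #105:15 / #103:23] → #102 (10)
#102 → [#103:13 / #105:21 / #104:22] → #103 (13)
#103 → [#105:8 / #104:21] → #105 (8)
#105 → [#104:13] → #104 (13)
Return #104→Base: 19.
Total = 7 + 10 + 13 + 8 + 13 + 19 = 70.

Nearest-neighbour total = 70 blocks; route Base → #101 → #102 → #103 → #105 → #104 → Base.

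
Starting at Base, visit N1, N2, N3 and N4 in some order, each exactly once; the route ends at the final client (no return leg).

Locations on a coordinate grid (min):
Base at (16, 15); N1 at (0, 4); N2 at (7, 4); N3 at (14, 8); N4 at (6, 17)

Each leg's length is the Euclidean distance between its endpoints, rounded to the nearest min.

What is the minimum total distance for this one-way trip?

36 min — the minimum one-way total.

There are 4! = 24 possible orderings.
Base - N1 - N2 - N3 - N4: 19+7+8+12 = 46
Base - N1 - N2 - N4 - N3: 19+7+13+12 = 51
Base - N1 - N3 - N2 - N4: 19+15+8+13 = 55
Base - N1 - N3 - N4 - N2: 19+15+12+13 = 59
Base - N1 - N4 - N2 - N3: 19+14+13+8 = 54
Base - N1 - N4 - N3 - N2: 19+14+12+8 = 53
Base - N2 - N1 - N3 - N4: 14+7+15+12 = 48
Base - N2 - N1 - N4 - N3: 14+7+14+12 = 47
Base - N2 - N3 - N1 - N4: 14+8+15+14 = 51
Base - N2 - N3 - N4 - N1: 14+8+12+14 = 48
Base - N2 - N4 - N1 - N3: 14+13+14+15 = 56
Base - N2 - N4 - N3 - N1: 14+13+12+15 = 54
Base - N3 - N1 - N2 - N4: 7+15+7+13 = 42
Base - N3 - N1 - N4 - N2: 7+15+14+13 = 49
… (10 more)
Base - N3 - N2 - N1 - N4: 7+8+7+14 = 36  ← best
The minimum is 36.
One shortest path: Base → N3 → N2 → N1 → N4.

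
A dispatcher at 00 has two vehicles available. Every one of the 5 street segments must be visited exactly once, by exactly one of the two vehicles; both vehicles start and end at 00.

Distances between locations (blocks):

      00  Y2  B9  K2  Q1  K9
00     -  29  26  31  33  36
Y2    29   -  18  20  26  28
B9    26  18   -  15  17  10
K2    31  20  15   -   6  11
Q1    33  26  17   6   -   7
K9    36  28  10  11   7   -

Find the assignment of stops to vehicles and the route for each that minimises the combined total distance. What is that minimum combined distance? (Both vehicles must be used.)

138 blocks — the smallest possible combined total.

Try each way of splitting the stops between the two vehicles (each non-empty) and, for each split, find the best tour for each vehicle:
  {Y2} + {B9, K2, Q1, K9}: 58 + 80 = 138
  {B9} + {Y2, K2, Q1, K9}: 52 + 98 = 150
  {Y2, B9} + {K2, Q1, K9}: 73 + 80 = 153
  {K2} + {Y2, B9, Q1, K9}: 62 + 97 = 159
  {Y2, K2} + {B9, Q1, K9}: 80 + 76 = 156
  {B9, K2} + {Y2, Q1, K9}: 72 + 97 = 169
  … (15 splits in total)
Best: vehicle 1 00 → Y2 → 00 = 58; vehicle 2 00 → B9 → K9 → Q1 → K2 → 00 = 80; combined 138.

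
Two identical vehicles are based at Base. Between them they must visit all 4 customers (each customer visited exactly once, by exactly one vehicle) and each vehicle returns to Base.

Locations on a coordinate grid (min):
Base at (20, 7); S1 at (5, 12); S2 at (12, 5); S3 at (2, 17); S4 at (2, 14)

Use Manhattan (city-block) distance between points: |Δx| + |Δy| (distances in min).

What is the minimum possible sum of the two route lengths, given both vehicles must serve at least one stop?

76 min — the smallest possible combined total.

Check every non-empty split of the stops between the two vehicles; for each half take its own optimal tour:
  {S1} + {S2, S3, S4}: 40 + 60 = 100
  {S2} + {S1, S3, S4}: 20 + 56 = 76
  {S1, S2} + {S3, S4}: 44 + 56 = 100
  {S3} + {S1, S2, S4}: 56 + 54 = 110
  {S1, S3} + {S2, S4}: 56 + 54 = 110
  {S2, S3} + {S1, S4}: 60 + 50 = 110
  … (7 splits in total)
Best: vehicle 1 Base → S2 → Base = 20; vehicle 2 Base → S1 → S3 → S4 → Base = 56; combined 76.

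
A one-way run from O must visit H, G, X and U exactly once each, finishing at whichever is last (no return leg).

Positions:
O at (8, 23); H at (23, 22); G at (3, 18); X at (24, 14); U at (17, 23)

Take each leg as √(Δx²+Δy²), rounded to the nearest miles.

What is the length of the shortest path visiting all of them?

Shortest open route: 36 miles.

There are 4! = 24 possible orderings.
O → H → G → X → U: 15+20+21+11 = 67
O → H → G → U → X: 15+20+15+11 = 61
O → H → X → G → U: 15+8+21+15 = 59
O → H → X → U → G: 15+8+11+15 = 49
O → H → U → G → X: 15+6+15+21 = 57
O → H → U → X → G: 15+6+11+21 = 53
O → G → H → X → U: 7+20+8+11 = 46
O → G → H → U → X: 7+20+6+11 = 44
O → G → X → H → U: 7+21+8+6 = 42
O → G → X → U → H: 7+21+11+6 = 45
O → G → U → H → X: 7+15+6+8 = 36
O → G → U → X → H: 7+15+11+8 = 41
O → X → H → G → U: 18+8+20+15 = 61
O → X → H → U → G: 18+8+6+15 = 47
… (10 more)
The minimum is 36.
One shortest path: O → G → U → H → X.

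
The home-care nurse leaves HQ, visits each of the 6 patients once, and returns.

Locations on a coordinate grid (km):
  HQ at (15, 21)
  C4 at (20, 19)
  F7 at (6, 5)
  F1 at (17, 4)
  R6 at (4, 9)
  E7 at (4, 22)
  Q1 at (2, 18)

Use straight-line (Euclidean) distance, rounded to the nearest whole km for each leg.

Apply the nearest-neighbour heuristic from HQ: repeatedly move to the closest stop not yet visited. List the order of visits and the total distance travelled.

At HQ the remaining stops are C4 5, E7 11, Q1 13, R6 16, F1 17, F7 18; go to C4.
At C4 the remaining stops are F1 15, E7 16, Q1 18, R6 19, F7 20; go to F1.
At F1 the remaining stops are F7 11, R6 14, Q1 21, E7 22; go to F7.
At F7 the remaining stops are R6 4, Q1 14, E7 17; go to R6.
At R6 the remaining stops are Q1 9, E7 13; go to Q1.
At Q1 the remaining stops are E7 4; go to E7.
Return E7→HQ: 11.
Total = 5 + 15 + 11 + 4 + 9 + 4 + 11 = 59.

Total distance 59 km via the nearest-neighbour route HQ → C4 → F1 → F7 → R6 → Q1 → E7 → HQ.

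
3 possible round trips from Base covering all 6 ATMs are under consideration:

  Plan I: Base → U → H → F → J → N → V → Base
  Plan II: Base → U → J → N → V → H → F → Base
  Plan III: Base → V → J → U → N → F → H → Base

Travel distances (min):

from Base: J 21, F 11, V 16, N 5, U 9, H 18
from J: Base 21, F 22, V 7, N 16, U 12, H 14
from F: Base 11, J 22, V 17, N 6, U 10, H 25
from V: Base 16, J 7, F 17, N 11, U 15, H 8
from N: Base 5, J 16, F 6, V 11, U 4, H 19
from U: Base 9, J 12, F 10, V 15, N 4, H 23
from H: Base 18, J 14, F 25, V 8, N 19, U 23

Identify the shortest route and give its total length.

88 min — Plan III is the shortest.

Plan I: 9 + 23 + 25 + 22 + 16 + 11 + 16 = 122
Plan II: 9 + 12 + 16 + 11 + 8 + 25 + 11 = 92
Plan III: 16 + 7 + 12 + 4 + 6 + 25 + 18 = 88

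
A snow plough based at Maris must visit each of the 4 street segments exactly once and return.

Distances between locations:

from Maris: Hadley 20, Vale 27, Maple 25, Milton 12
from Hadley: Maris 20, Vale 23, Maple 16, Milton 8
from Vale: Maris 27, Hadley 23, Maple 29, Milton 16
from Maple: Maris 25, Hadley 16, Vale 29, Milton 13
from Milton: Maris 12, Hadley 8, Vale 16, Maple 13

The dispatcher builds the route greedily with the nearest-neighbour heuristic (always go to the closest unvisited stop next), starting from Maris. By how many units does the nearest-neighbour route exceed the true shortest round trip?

Excess over optimum: 1.

From Maris: Milton=12, Hadley=20, Maple=25, Vale=27 → choose Milton (12).
From Milton: Hadley=8, Maple=13, Vale=16 → choose Hadley (8).
From Hadley: Maple=16, Vale=23 → choose Maple (16).
From Maple: Vale=29 → choose Vale (29).
NN route Maris → Milton → Hadley → Maple → Vale → Maris costs 92.
Optimal: Maris → Vale → Hadley → Maple → Milton → Maris costs 91 (by enumerating all 12 distinct tours).
Excess = 92 − 91 = 1.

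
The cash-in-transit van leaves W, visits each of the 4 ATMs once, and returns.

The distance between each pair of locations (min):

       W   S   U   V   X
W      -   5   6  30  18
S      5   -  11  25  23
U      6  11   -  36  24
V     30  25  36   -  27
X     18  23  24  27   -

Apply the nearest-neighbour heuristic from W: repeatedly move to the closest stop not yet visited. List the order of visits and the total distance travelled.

Total distance 97 min via the nearest-neighbour route W → S → U → X → V → W.

W → [S:5 / U:6 / X:18 / V:30] → S (5)
S → [U:11 / X:23 / V:25] → U (11)
U → [X:24 / V:36] → X (24)
X → [V:27] → V (27)
Return V→W: 30.
Total = 5 + 11 + 24 + 27 + 30 = 97.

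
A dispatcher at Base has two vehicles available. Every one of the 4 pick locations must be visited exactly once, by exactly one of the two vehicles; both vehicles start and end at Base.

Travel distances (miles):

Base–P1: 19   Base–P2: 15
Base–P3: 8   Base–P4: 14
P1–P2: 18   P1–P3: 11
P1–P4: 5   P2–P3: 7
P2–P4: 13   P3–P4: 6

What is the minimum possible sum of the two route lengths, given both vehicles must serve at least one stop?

Try each way of splitting the stops between the two vehicles (each non-empty) and, for each split, find the best tour for each vehicle:
  {P1} + {P2, P3, P4}: 38 + 42 = 80
  {P2} + {P1, P3, P4}: 30 + 38 = 68
  {P1, P2} + {P3, P4}: 52 + 28 = 80
  {P3} + {P1, P2, P4}: 16 + 52 = 68
  {P1, P3} + {P2, P4}: 38 + 42 = 80
  {P2, P3} + {P1, P4}: 30 + 38 = 68
  … (7 splits in total)
Best: vehicle 1 Base → P2 → Base = 30; vehicle 2 Base → P1 → P4 → P3 → Base = 38; combined 68.

Minimum combined distance: 68 miles.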